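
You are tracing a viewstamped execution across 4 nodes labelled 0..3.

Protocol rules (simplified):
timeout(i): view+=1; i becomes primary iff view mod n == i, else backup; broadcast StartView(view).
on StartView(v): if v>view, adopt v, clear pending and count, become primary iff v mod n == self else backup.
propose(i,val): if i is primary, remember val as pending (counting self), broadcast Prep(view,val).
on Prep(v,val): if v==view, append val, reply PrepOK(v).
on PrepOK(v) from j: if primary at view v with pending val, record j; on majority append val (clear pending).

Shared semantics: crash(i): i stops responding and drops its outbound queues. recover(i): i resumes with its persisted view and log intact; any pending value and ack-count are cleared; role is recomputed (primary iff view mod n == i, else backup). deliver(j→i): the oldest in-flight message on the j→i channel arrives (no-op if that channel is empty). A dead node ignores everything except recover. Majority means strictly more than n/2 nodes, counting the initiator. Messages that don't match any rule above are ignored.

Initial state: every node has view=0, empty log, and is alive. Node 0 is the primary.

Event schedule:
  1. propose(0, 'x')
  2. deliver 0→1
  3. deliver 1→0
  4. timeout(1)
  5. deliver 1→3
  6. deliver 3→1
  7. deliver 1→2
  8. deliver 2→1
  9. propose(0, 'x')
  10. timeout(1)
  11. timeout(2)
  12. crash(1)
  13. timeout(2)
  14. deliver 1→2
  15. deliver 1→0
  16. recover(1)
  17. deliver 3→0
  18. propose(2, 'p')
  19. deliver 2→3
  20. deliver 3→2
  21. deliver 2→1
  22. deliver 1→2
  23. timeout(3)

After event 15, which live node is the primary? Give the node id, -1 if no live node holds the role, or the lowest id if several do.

after 1 — propose(0,'x'): ·
after 2 — deliver 0→1: n1:back/v0/[x]
after 3 — deliver 1→0: ·
after 4 — timeout(1): n1:prim/v1/[x]
after 5 — deliver 1→3: n3:back/v1/[-]
after 6 — deliver 3→1: ·
after 7 — deliver 1→2: n2:back/v1/[-]
after 8 — deliver 2→1: ·
after 9 — propose(0,'x'): ·
after 10 — timeout(1): n1:back/v2/[x]
after 11 — timeout(2): n2:prim/v2/[-]
after 12 — crash(1): n1:✗back/v2/[x]
after 13 — timeout(2): n2:back/v3/[-]
after 14 — deliver 1→2: ·
after 15 — deliver 1→0: ·

0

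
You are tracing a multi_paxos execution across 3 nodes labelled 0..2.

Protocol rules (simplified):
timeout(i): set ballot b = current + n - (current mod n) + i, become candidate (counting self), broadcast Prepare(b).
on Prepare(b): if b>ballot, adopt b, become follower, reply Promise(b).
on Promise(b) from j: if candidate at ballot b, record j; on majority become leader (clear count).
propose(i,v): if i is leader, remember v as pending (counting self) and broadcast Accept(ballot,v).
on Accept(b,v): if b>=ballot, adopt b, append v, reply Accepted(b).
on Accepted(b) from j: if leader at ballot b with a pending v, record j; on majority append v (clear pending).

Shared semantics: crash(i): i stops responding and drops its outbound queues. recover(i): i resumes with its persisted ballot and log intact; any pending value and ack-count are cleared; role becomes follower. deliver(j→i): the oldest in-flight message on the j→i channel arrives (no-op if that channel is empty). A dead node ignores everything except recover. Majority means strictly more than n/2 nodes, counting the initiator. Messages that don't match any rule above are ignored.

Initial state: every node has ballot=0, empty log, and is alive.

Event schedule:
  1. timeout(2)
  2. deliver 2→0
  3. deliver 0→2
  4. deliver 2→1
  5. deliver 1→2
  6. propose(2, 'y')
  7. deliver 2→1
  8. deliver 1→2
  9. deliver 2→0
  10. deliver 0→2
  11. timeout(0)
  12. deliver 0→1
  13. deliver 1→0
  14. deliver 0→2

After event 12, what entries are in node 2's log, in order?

y

step 1 timeout(2): 2={cand,b=5,log=-}
step 2 deliver 2→0: 0={foll,b=5,log=-}
step 3 deliver 0→2: 2={lead,b=5,log=-}
step 4 deliver 2→1: 1={foll,b=5,log=-}
step 5 deliver 1→2: —
step 6 propose(2,'y'): —
step 7 deliver 2→1: 1={foll,b=5,log=y}
step 8 deliver 1→2: 2={lead,b=5,log=y}
step 9 deliver 2→0: 0={foll,b=5,log=y}
step 10 deliver 0→2: —
step 11 timeout(0): 0={cand,b=6,log=y}
step 12 deliver 0→1: 1={foll,b=6,log=y}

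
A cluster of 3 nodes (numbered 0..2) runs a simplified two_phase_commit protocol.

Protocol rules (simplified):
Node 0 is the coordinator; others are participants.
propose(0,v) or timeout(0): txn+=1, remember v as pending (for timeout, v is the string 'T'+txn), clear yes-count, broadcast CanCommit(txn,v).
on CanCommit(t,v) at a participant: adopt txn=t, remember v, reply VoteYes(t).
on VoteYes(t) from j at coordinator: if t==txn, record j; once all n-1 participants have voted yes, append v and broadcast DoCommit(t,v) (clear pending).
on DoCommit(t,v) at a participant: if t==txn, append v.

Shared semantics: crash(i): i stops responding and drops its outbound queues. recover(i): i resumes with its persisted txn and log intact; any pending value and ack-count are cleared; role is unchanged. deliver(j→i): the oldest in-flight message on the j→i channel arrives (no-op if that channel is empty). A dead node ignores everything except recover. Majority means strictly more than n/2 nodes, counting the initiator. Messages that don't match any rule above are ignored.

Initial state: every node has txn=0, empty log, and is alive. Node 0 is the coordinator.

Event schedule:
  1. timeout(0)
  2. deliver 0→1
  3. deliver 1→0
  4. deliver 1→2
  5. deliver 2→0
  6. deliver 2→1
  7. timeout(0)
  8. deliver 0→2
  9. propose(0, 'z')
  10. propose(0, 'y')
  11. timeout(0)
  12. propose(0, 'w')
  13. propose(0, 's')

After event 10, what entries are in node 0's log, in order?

[1] timeout(0) → N0(coor t1 [-])
[2] deliver 0→1 → N1(part t1 [-])
[3] deliver 1→0 → ∅
[4] deliver 1→2 → ∅
[5] deliver 2→0 → ∅
[6] deliver 2→1 → ∅
[7] timeout(0) → N0(coor t2 [-])
[8] deliver 0→2 → N2(part t1 [-])
[9] propose(0,'z') → N0(coor t3 [-])
[10] propose(0,'y') → N0(coor t4 [-])

empty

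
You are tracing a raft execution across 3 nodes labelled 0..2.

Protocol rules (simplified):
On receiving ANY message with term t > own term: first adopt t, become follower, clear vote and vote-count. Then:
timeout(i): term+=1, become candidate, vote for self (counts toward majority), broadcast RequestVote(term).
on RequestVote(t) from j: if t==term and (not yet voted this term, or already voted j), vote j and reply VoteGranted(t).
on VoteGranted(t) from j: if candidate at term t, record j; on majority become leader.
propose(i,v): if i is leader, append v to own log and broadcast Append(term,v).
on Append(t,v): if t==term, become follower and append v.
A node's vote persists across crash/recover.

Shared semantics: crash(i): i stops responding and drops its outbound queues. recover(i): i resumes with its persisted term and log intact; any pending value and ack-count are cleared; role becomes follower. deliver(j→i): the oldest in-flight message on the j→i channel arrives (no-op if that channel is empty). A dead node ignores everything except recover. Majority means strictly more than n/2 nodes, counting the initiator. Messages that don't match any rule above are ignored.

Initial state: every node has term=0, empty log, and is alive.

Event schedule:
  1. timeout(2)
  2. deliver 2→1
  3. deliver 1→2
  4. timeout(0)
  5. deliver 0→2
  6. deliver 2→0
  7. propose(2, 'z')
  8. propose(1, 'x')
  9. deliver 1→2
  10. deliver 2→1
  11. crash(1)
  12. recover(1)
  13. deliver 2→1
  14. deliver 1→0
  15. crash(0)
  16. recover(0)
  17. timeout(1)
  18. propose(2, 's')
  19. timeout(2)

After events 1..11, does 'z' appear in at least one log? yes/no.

yes

step 1 timeout(2): 2={cand,t=1,log=-}
step 2 deliver 2→1: 1={foll,t=1,log=-}
step 3 deliver 1→2: 2={lead,t=1,log=-}
step 4 timeout(0): 0={cand,t=1,log=-}
step 5 deliver 0→2: —
step 6 deliver 2→0: —
step 7 propose(2,'z'): 2={lead,t=1,log=z}
step 8 propose(1,'x'): —
step 9 deliver 1→2: —
step 10 deliver 2→1: 1={foll,t=1,log=z}
step 11 crash(1): 1={✗foll,t=1,log=z}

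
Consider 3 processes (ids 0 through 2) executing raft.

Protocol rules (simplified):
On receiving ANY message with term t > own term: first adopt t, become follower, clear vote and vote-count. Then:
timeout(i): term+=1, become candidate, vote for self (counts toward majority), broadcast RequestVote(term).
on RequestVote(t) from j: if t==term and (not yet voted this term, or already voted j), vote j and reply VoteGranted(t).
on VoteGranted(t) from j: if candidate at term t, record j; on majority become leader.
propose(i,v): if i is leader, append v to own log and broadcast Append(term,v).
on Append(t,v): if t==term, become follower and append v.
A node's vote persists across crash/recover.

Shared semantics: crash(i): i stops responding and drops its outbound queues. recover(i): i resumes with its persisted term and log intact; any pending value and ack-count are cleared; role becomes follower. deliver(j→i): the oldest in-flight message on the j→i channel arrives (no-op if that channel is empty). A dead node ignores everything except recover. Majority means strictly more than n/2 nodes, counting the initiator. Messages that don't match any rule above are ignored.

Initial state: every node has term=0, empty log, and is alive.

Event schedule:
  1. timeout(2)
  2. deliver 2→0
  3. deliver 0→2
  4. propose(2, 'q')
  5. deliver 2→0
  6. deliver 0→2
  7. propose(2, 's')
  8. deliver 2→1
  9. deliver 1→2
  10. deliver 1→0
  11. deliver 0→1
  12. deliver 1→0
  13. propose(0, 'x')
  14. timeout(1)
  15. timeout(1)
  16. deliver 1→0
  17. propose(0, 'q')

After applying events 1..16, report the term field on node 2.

[1] timeout(2) → N2(cand t1 [-])
[2] deliver 2→0 → N0(foll t1 [-])
[3] deliver 0→2 → N2(lead t1 [-])
[4] propose(2,'q') → N2(lead t1 [q])
[5] deliver 2→0 → N0(foll t1 [q])
[6] deliver 0→2 → ∅
[7] propose(2,'s') → N2(lead t1 [q,s])
[8] deliver 2→1 → N1(foll t1 [-])
[9] deliver 1→2 → ∅
[10] deliver 1→0 → ∅
[11] deliver 0→1 → ∅
[12] deliver 1→0 → ∅
[13] propose(0,'x') → ∅
[14] timeout(1) → N1(cand t2 [-])
[15] timeout(1) → N1(cand t3 [-])
[16] deliver 1→0 → N0(foll t2 [q])

1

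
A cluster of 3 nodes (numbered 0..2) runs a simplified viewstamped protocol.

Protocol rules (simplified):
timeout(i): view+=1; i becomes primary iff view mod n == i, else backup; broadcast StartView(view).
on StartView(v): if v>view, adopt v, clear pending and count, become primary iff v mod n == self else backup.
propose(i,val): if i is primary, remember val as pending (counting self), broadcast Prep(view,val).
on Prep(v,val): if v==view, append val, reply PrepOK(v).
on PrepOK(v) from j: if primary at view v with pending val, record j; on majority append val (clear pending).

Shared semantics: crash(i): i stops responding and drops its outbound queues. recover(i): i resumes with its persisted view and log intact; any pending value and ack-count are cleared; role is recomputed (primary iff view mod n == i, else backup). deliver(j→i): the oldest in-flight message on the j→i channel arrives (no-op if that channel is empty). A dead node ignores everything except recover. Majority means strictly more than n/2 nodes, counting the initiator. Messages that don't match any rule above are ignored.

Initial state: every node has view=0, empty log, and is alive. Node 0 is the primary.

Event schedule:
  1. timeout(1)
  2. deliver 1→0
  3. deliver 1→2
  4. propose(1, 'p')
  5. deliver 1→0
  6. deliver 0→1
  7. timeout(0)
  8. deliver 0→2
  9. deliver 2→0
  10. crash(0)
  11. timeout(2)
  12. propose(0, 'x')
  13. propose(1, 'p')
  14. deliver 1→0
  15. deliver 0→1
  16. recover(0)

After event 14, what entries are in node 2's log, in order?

empty

after 1 — timeout(1): n1:prim/v1/[-]
after 2 — deliver 1→0: n0:back/v1/[-]
after 3 — deliver 1→2: n2:back/v1/[-]
after 4 — propose(1,'p'): ·
after 5 — deliver 1→0: n0:back/v1/[p]
after 6 — deliver 0→1: n1:prim/v1/[p]
after 7 — timeout(0): n0:back/v2/[p]
after 8 — deliver 0→2: n2:prim/v2/[-]
after 9 — deliver 2→0: ·
after 10 — crash(0): n0:✗back/v2/[p]
after 11 — timeout(2): n2:back/v3/[-]
after 12 — propose(0,'x'): ·
after 13 — propose(1,'p'): ·
after 14 — deliver 1→0: ·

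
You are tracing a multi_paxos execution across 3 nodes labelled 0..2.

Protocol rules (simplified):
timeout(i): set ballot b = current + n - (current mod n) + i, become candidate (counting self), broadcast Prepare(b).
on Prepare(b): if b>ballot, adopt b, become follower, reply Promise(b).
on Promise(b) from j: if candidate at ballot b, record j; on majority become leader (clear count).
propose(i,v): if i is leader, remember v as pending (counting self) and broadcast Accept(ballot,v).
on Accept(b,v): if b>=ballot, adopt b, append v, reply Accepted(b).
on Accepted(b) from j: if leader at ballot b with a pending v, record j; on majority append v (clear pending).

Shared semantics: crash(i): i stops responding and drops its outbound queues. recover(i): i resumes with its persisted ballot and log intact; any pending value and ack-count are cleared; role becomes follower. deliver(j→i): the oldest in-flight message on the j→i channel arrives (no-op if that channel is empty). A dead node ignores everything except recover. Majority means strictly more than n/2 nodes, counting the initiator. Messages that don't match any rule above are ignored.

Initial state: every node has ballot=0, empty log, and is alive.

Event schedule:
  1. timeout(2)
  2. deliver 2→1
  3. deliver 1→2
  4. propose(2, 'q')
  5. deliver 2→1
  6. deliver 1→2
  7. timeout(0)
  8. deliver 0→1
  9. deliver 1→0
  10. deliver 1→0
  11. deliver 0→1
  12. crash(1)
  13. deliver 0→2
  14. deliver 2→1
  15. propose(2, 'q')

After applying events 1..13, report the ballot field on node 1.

after 1 — timeout(2): n2:cand/b5/[-]
after 2 — deliver 2→1: n1:foll/b5/[-]
after 3 — deliver 1→2: n2:lead/b5/[-]
after 4 — propose(2,'q'): ·
after 5 — deliver 2→1: n1:foll/b5/[q]
after 6 — deliver 1→2: n2:lead/b5/[q]
after 7 — timeout(0): n0:cand/b3/[-]
after 8 — deliver 0→1: ·
after 9 — deliver 1→0: ·
after 10 — deliver 1→0: ·
after 11 — deliver 0→1: ·
after 12 — crash(1): n1:✗foll/b5/[q]
after 13 — deliver 0→2: ·

5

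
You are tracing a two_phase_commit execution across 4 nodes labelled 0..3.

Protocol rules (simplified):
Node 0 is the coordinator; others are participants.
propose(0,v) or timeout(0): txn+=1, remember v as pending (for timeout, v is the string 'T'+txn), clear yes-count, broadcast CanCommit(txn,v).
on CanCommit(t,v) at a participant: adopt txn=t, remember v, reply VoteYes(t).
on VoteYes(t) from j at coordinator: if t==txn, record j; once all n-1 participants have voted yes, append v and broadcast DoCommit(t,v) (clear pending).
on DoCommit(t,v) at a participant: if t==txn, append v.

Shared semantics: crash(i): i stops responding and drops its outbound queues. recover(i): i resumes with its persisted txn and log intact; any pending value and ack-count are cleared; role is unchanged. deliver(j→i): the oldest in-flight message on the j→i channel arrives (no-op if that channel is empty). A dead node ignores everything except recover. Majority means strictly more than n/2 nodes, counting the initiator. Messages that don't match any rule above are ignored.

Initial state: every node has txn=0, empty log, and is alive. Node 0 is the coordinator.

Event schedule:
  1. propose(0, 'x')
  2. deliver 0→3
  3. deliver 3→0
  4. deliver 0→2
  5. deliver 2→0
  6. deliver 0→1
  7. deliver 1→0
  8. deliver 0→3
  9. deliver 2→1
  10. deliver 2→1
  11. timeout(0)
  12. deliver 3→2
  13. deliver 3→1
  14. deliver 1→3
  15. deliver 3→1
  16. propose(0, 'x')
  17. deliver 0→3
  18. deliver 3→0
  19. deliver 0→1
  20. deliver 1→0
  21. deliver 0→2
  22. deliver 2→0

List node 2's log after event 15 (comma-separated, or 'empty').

empty

1. propose(0,'x'):  <0:coor t1 ->
2. deliver 0→3:  <3:part t1 ->
3. deliver 3→0:  nop
4. deliver 0→2:  <2:part t1 ->
5. deliver 2→0:  nop
6. deliver 0→1:  <1:part t1 ->
7. deliver 1→0:  <0:coor t1 x>
8. deliver 0→3:  <3:part t1 x>
9. deliver 2→1:  nop
10. deliver 2→1:  nop
11. timeout(0):  <0:coor t2 x>
12. deliver 3→2:  nop
13. deliver 3→1:  nop
14. deliver 1→3:  nop
15. deliver 3→1:  nop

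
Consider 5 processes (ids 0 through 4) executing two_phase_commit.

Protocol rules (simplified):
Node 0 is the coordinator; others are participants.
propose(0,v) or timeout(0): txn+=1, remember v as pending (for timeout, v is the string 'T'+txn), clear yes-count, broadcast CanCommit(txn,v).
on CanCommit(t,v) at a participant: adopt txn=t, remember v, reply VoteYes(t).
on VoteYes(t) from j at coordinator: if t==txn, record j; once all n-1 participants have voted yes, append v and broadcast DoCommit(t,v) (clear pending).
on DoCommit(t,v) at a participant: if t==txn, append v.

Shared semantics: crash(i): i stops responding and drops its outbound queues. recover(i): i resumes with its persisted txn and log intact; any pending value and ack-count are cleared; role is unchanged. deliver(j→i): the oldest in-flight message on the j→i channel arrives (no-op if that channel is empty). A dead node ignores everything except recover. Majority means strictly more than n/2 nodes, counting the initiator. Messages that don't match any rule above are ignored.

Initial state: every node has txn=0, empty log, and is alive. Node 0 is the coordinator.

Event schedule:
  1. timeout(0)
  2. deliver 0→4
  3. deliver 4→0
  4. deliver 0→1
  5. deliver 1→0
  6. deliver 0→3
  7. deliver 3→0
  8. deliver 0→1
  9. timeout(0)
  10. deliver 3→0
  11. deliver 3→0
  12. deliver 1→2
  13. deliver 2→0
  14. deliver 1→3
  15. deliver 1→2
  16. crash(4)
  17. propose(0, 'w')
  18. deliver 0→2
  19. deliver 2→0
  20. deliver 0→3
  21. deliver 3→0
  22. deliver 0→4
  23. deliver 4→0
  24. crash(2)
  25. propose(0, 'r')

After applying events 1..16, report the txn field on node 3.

1

e1 timeout(0): 0[coor,t=1,-]
e2 deliver 0→4: 4[part,t=1,-]
e3 deliver 4→0: ·
e4 deliver 0→1: 1[part,t=1,-]
e5 deliver 1→0: ·
e6 deliver 0→3: 3[part,t=1,-]
e7 deliver 3→0: ·
e8 deliver 0→1: ·
e9 timeout(0): 0[coor,t=2,-]
e10 deliver 3→0: ·
e11 deliver 3→0: ·
e12 deliver 1→2: ·
e13 deliver 2→0: ·
e14 deliver 1→3: ·
e15 deliver 1→2: ·
e16 crash(4): 4[✗part,t=1,-]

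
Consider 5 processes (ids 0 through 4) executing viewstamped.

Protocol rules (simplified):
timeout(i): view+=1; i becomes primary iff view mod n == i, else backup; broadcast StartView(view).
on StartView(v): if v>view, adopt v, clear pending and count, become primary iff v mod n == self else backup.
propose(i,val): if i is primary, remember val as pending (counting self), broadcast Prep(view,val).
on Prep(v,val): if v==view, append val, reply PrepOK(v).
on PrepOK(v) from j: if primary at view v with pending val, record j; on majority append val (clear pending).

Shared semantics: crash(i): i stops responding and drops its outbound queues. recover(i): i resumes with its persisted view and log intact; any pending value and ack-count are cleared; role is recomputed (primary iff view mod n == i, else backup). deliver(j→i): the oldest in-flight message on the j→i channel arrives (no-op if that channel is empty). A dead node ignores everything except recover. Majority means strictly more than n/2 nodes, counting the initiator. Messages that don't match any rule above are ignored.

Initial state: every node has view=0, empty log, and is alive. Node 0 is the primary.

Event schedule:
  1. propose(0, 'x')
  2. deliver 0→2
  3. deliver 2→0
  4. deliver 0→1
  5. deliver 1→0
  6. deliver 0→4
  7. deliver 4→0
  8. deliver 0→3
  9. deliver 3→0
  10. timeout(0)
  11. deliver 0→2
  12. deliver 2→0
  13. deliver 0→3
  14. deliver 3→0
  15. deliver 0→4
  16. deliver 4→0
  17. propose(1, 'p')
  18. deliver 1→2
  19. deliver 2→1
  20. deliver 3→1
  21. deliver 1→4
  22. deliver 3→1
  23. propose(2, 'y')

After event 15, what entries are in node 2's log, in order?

x

step 1 propose(0,'x'): —
step 2 deliver 0→2: 2={back,v=0,log=x}
step 3 deliver 2→0: —
step 4 deliver 0→1: 1={back,v=0,log=x}
step 5 deliver 1→0: 0={prim,v=0,log=x}
step 6 deliver 0→4: 4={back,v=0,log=x}
step 7 deliver 4→0: —
step 8 deliver 0→3: 3={back,v=0,log=x}
step 9 deliver 3→0: —
step 10 timeout(0): 0={back,v=1,log=x}
step 11 deliver 0→2: 2={back,v=1,log=x}
step 12 deliver 2→0: —
step 13 deliver 0→3: 3={back,v=1,log=x}
step 14 deliver 3→0: —
step 15 deliver 0→4: 4={back,v=1,log=x}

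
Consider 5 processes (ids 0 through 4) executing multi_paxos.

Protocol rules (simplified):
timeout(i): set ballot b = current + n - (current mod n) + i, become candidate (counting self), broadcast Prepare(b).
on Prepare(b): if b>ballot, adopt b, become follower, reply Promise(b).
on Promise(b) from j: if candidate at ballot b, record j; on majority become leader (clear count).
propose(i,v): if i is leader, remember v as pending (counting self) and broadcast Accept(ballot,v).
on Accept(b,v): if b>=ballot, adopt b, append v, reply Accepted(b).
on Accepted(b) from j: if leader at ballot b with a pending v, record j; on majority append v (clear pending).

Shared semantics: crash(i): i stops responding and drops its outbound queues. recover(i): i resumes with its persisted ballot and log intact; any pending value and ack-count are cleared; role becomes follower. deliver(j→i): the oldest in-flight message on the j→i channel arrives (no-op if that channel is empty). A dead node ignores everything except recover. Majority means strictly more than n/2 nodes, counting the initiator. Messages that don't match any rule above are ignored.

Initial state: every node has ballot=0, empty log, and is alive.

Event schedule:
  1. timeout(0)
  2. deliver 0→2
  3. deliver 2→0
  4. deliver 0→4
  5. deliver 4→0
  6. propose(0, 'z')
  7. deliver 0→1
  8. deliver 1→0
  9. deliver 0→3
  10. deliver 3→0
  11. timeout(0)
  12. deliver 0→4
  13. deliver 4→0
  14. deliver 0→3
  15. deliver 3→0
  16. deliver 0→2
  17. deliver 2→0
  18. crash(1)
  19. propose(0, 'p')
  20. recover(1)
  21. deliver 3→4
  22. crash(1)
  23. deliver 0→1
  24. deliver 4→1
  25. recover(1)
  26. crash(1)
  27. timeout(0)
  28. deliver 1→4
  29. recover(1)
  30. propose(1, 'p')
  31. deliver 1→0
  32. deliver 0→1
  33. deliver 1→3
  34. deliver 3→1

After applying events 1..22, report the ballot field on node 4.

5

e1 timeout(0): 0[cand,b=5,-]
e2 deliver 0→2: 2[foll,b=5,-]
e3 deliver 2→0: ·
e4 deliver 0→4: 4[foll,b=5,-]
e5 deliver 4→0: 0[lead,b=5,-]
e6 propose(0,'z'): ·
e7 deliver 0→1: 1[foll,b=5,-]
e8 deliver 1→0: ·
e9 deliver 0→3: 3[foll,b=5,-]
e10 deliver 3→0: ·
e11 timeout(0): 0[cand,b=10,-]
e12 deliver 0→4: 4[foll,b=5,z]
e13 deliver 4→0: ·
e14 deliver 0→3: 3[foll,b=5,z]
e15 deliver 3→0: ·
e16 deliver 0→2: 2[foll,b=5,z]
e17 deliver 2→0: ·
e18 crash(1): 1[✗foll,b=5,-]
e19 propose(0,'p'): ·
e20 recover(1): 1[foll,b=5,-]
e21 deliver 3→4: ·
e22 crash(1): 1[✗foll,b=5,-]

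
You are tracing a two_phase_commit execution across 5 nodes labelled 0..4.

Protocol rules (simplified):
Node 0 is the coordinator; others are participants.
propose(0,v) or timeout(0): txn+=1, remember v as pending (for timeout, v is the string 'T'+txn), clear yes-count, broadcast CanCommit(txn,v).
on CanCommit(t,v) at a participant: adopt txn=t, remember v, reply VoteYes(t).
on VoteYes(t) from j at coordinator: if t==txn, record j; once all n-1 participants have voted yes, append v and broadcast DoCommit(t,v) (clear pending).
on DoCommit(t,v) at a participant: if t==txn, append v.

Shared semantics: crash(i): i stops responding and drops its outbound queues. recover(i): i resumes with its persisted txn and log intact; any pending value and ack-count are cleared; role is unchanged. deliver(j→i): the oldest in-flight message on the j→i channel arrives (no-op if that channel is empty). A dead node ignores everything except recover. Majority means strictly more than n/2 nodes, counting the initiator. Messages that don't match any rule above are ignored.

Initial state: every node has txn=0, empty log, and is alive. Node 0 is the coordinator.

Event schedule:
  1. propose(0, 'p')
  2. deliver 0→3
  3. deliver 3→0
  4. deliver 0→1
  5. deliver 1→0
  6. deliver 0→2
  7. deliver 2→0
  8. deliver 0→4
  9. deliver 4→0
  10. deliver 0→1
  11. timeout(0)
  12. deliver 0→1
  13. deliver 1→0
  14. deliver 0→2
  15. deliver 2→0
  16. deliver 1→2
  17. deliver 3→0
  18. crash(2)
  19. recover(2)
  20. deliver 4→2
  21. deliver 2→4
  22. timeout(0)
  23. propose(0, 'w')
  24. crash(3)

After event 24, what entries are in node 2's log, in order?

e1 propose(0,'p'): 0[coor,t=1,-]
e2 deliver 0→3: 3[part,t=1,-]
e3 deliver 3→0: ·
e4 deliver 0→1: 1[part,t=1,-]
e5 deliver 1→0: ·
e6 deliver 0→2: 2[part,t=1,-]
e7 deliver 2→0: ·
e8 deliver 0→4: 4[part,t=1,-]
e9 deliver 4→0: 0[coor,t=1,p]
e10 deliver 0→1: 1[part,t=1,p]
e11 timeout(0): 0[coor,t=2,p]
e12 deliver 0→1: 1[part,t=2,p]
e13 deliver 1→0: ·
e14 deliver 0→2: 2[part,t=1,p]
e15 deliver 2→0: ·
e16 deliver 1→2: ·
e17 deliver 3→0: ·
e18 crash(2): 2[✗part,t=1,p]
e19 recover(2): 2[part,t=1,p]
e20 deliver 4→2: ·
e21 deliver 2→4: ·
e22 timeout(0): 0[coor,t=3,p]
e23 propose(0,'w'): 0[coor,t=4,p]
e24 crash(3): 3[✗part,t=1,-]

p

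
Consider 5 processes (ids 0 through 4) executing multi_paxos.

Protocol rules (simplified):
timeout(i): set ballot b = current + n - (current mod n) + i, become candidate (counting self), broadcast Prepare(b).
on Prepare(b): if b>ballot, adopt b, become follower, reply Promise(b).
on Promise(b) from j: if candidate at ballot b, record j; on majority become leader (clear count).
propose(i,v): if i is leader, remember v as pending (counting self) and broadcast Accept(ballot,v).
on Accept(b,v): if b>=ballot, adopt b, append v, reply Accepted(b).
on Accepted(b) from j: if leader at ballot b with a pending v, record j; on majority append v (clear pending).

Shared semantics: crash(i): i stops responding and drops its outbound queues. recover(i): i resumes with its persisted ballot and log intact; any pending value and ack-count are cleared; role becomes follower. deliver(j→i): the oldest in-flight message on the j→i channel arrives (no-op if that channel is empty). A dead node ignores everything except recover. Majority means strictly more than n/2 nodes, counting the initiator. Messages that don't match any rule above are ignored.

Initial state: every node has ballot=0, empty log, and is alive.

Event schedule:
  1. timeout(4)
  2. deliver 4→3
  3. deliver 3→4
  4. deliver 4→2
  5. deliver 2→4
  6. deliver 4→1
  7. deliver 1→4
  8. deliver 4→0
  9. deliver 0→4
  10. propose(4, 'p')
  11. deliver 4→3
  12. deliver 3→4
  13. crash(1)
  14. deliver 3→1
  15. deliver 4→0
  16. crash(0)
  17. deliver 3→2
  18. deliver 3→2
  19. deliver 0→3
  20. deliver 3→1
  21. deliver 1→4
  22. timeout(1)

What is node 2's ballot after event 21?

9

e1 timeout(4): 4[cand,b=9,-]
e2 deliver 4→3: 3[foll,b=9,-]
e3 deliver 3→4: ·
e4 deliver 4→2: 2[foll,b=9,-]
e5 deliver 2→4: 4[lead,b=9,-]
e6 deliver 4→1: 1[foll,b=9,-]
e7 deliver 1→4: ·
e8 deliver 4→0: 0[foll,b=9,-]
e9 deliver 0→4: ·
e10 propose(4,'p'): ·
e11 deliver 4→3: 3[foll,b=9,p]
e12 deliver 3→4: ·
e13 crash(1): 1[✗foll,b=9,-]
e14 deliver 3→1: ·
e15 deliver 4→0: 0[foll,b=9,p]
e16 crash(0): 0[✗foll,b=9,p]
e17 deliver 3→2: ·
e18 deliver 3→2: ·
e19 deliver 0→3: ·
e20 deliver 3→1: ·
e21 deliver 1→4: ·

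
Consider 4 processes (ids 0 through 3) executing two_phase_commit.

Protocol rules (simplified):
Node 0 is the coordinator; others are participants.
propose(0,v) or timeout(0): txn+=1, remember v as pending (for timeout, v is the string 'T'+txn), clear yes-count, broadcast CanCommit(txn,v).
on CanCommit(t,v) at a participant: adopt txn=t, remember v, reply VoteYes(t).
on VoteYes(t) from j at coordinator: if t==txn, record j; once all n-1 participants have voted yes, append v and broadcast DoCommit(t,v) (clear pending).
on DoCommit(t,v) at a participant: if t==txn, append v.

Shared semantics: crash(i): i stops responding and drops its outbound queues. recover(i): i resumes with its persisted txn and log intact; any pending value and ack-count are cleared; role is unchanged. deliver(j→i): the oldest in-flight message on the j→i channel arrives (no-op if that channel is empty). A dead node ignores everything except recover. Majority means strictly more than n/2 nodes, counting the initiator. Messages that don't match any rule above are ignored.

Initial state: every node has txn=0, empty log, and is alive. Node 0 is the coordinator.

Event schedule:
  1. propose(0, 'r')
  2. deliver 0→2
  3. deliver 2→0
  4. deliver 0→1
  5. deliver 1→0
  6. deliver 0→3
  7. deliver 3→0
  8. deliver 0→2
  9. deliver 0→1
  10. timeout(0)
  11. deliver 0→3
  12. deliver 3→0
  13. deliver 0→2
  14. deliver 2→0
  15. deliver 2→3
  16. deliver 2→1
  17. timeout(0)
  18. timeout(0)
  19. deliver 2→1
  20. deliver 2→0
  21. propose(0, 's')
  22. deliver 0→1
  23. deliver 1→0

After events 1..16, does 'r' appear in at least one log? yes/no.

step 1 propose(0,'r'): 0={coor,t=1,log=-}
step 2 deliver 0→2: 2={part,t=1,log=-}
step 3 deliver 2→0: —
step 4 deliver 0→1: 1={part,t=1,log=-}
step 5 deliver 1→0: —
step 6 deliver 0→3: 3={part,t=1,log=-}
step 7 deliver 3→0: 0={coor,t=1,log=r}
step 8 deliver 0→2: 2={part,t=1,log=r}
step 9 deliver 0→1: 1={part,t=1,log=r}
step 10 timeout(0): 0={coor,t=2,log=r}
step 11 deliver 0→3: 3={part,t=1,log=r}
step 12 deliver 3→0: —
step 13 deliver 0→2: 2={part,t=2,log=r}
step 14 deliver 2→0: —
step 15 deliver 2→3: —
step 16 deliver 2→1: —

yes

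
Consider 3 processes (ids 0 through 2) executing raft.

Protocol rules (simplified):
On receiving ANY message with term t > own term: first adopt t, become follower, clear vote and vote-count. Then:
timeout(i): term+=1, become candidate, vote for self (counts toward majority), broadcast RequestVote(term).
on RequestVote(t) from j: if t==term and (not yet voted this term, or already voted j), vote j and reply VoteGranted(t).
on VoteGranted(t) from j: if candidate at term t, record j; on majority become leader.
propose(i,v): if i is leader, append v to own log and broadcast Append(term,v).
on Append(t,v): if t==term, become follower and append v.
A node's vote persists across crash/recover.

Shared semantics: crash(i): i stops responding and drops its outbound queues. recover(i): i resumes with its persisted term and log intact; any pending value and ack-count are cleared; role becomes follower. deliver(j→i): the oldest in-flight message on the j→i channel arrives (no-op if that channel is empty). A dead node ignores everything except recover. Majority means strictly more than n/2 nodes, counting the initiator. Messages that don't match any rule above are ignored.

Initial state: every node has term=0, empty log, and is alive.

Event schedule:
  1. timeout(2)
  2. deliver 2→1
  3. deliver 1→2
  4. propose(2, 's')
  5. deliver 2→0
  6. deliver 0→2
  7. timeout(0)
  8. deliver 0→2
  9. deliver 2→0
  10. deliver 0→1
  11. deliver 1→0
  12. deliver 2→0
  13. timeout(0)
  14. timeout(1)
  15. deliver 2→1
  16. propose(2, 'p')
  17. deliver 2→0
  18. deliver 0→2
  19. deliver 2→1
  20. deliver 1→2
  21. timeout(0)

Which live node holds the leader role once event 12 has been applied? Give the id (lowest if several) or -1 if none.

e1 timeout(2): 2[cand,t=1,-]
e2 deliver 2→1: 1[foll,t=1,-]
e3 deliver 1→2: 2[lead,t=1,-]
e4 propose(2,'s'): 2[lead,t=1,s]
e5 deliver 2→0: 0[foll,t=1,-]
e6 deliver 0→2: ·
e7 timeout(0): 0[cand,t=2,-]
e8 deliver 0→2: 2[foll,t=2,s]
e9 deliver 2→0: ·
e10 deliver 0→1: 1[foll,t=2,-]
e11 deliver 1→0: 0[lead,t=2,-]
e12 deliver 2→0: ·

0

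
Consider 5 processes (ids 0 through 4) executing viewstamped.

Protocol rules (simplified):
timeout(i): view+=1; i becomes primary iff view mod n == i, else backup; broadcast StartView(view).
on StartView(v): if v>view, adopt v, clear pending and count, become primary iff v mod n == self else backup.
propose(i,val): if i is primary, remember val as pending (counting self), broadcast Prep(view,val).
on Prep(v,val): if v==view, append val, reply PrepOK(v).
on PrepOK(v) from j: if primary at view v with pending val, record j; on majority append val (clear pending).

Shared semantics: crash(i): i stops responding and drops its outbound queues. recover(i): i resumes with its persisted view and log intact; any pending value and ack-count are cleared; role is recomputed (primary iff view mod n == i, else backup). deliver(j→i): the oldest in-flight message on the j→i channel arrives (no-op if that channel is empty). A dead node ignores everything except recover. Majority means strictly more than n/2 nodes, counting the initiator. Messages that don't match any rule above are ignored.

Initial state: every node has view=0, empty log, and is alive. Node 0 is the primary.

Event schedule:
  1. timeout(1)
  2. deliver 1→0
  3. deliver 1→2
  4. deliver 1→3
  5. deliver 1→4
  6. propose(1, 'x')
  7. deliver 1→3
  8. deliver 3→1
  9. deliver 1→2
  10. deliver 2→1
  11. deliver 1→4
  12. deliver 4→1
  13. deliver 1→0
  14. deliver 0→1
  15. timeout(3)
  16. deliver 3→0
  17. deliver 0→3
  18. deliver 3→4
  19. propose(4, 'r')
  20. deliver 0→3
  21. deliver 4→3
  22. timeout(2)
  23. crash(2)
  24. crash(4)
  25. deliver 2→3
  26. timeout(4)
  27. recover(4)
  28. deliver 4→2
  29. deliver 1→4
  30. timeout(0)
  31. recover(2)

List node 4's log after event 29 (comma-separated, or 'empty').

1. timeout(1):  <1:prim v1 ->
2. deliver 1→0:  <0:back v1 ->
3. deliver 1→2:  <2:back v1 ->
4. deliver 1→3:  <3:back v1 ->
5. deliver 1→4:  <4:back v1 ->
6. propose(1,'x'):  nop
7. deliver 1→3:  <3:back v1 x>
8. deliver 3→1:  nop
9. deliver 1→2:  <2:back v1 x>
10. deliver 2→1:  <1:prim v1 x>
11. deliver 1→4:  <4:back v1 x>
12. deliver 4→1:  nop
13. deliver 1→0:  <0:back v1 x>
14. deliver 0→1:  nop
15. timeout(3):  <3:back v2 x>
16. deliver 3→0:  <0:back v2 x>
17. deliver 0→3:  nop
18. deliver 3→4:  <4:back v2 x>
19. propose(4,'r'):  nop
20. deliver 0→3:  nop
21. deliver 4→3:  nop
22. timeout(2):  <2:prim v2 x>
23. crash(2):  <2:✗prim v2 x>
24. crash(4):  <4:✗back v2 x>
25. deliver 2→3:  nop
26. timeout(4):  nop
27. recover(4):  <4:back v2 x>
28. deliver 4→2:  nop
29. deliver 1→4:  nop

x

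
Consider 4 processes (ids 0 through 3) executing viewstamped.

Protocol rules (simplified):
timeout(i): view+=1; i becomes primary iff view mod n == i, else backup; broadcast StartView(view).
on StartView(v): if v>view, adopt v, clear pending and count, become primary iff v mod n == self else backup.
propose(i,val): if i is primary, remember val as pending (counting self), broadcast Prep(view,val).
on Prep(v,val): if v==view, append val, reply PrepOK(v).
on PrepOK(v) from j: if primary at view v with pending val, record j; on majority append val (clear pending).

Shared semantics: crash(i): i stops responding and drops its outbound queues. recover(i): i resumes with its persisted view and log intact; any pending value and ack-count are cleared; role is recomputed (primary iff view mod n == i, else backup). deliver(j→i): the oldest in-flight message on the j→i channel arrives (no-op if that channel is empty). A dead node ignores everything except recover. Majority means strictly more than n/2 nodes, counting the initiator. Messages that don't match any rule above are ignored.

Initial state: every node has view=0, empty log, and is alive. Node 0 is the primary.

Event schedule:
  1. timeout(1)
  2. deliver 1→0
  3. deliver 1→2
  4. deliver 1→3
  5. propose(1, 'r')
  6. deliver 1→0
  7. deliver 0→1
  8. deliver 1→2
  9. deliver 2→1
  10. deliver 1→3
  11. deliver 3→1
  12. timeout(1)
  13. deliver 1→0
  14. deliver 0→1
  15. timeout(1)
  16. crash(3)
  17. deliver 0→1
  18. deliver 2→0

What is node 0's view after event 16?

e1 timeout(1): 1[prim,v=1,-]
e2 deliver 1→0: 0[back,v=1,-]
e3 deliver 1→2: 2[back,v=1,-]
e4 deliver 1→3: 3[back,v=1,-]
e5 propose(1,'r'): ·
e6 deliver 1→0: 0[back,v=1,r]
e7 deliver 0→1: ·
e8 deliver 1→2: 2[back,v=1,r]
e9 deliver 2→1: 1[prim,v=1,r]
e10 deliver 1→3: 3[back,v=1,r]
e11 deliver 3→1: ·
e12 timeout(1): 1[back,v=2,r]
e13 deliver 1→0: 0[back,v=2,r]
e14 deliver 0→1: ·
e15 timeout(1): 1[back,v=3,r]
e16 crash(3): 3[✗back,v=1,r]

2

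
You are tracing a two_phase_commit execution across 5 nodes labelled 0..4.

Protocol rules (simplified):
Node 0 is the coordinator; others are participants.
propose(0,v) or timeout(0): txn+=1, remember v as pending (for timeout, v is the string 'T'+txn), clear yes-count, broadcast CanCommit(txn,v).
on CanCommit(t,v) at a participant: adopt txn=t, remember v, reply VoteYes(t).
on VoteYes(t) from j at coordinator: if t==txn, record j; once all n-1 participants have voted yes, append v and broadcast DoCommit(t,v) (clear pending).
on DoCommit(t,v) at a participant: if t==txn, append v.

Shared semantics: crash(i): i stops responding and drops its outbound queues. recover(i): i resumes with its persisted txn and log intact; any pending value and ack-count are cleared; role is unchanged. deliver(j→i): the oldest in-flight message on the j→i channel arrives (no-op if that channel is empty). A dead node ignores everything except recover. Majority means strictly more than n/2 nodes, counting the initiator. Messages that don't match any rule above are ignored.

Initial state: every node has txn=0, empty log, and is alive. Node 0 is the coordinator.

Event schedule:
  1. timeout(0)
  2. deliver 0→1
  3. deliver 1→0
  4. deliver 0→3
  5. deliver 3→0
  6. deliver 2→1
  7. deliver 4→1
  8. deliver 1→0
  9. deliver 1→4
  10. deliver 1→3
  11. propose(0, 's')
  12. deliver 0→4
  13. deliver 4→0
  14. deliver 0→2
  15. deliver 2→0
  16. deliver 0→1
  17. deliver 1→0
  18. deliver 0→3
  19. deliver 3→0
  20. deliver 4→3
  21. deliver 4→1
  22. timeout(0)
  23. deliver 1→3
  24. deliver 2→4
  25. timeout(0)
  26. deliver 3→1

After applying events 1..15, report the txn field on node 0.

2

[1] timeout(0) → N0(coor t1 [-])
[2] deliver 0→1 → N1(part t1 [-])
[3] deliver 1→0 → ∅
[4] deliver 0→3 → N3(part t1 [-])
[5] deliver 3→0 → ∅
[6] deliver 2→1 → ∅
[7] deliver 4→1 → ∅
[8] deliver 1→0 → ∅
[9] deliver 1→4 → ∅
[10] deliver 1→3 → ∅
[11] propose(0,'s') → N0(coor t2 [-])
[12] deliver 0→4 → N4(part t1 [-])
[13] deliver 4→0 → ∅
[14] deliver 0→2 → N2(part t1 [-])
[15] deliver 2→0 → ∅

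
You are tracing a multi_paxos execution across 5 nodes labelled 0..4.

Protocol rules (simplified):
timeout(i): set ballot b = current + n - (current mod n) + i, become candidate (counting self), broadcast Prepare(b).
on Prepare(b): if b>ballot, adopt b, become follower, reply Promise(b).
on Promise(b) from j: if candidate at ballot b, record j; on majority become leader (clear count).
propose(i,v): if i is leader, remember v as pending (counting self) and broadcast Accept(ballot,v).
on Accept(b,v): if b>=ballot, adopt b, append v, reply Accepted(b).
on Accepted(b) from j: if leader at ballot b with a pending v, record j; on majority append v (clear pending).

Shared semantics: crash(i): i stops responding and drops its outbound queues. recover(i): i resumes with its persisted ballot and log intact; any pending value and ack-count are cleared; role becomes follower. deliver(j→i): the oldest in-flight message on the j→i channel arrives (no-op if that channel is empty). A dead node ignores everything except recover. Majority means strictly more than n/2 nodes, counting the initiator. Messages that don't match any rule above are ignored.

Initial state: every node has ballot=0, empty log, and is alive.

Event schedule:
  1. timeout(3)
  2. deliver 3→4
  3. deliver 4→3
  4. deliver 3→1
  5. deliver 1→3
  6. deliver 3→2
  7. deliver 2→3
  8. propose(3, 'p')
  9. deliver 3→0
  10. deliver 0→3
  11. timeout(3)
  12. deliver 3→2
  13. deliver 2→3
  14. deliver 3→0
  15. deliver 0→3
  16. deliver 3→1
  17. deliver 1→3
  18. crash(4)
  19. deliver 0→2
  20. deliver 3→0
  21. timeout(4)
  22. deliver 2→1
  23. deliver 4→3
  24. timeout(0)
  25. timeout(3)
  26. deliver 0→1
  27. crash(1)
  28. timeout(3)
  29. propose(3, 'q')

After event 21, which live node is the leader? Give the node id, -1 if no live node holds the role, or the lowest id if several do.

-1

after 1 — timeout(3): n3:cand/b8/[-]
after 2 — deliver 3→4: n4:foll/b8/[-]
after 3 — deliver 4→3: ·
after 4 — deliver 3→1: n1:foll/b8/[-]
after 5 — deliver 1→3: n3:lead/b8/[-]
after 6 — deliver 3→2: n2:foll/b8/[-]
after 7 — deliver 2→3: ·
after 8 — propose(3,'p'): ·
after 9 — deliver 3→0: n0:foll/b8/[-]
after 10 — deliver 0→3: ·
after 11 — timeout(3): n3:cand/b13/[-]
after 12 — deliver 3→2: n2:foll/b8/[p]
after 13 — deliver 2→3: ·
after 14 — deliver 3→0: n0:foll/b8/[p]
after 15 — deliver 0→3: ·
after 16 — deliver 3→1: n1:foll/b8/[p]
after 17 — deliver 1→3: ·
after 18 — crash(4): n4:✗foll/b8/[-]
after 19 — deliver 0→2: ·
after 20 — deliver 3→0: n0:foll/b13/[p]
after 21 — timeout(4): ·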